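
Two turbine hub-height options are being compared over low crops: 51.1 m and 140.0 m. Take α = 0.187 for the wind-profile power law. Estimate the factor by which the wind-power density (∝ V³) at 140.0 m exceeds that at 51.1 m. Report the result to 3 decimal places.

Speed ratio: V_B/V_A = (z_B/z_A)^α = (140.0/51.1)^0.187 = (2.7397)^0.187 = 1.20740
Power-density ratio: P_B/P_A = (V_B/V_A)³ = (1.20740)³ = 1.76017

1.760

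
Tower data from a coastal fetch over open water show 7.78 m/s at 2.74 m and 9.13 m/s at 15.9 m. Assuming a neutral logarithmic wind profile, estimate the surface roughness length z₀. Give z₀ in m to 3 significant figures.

Log law: V(z) ∝ ln(z/z₀). With r = V₁/V₂ = 7.78/9.13 = 0.85214,
r · ln(z₂/z₀) = ln(z₁/z₀) ⇒ ln z₀ = (ln z₁ − r·ln z₂)/(1 − r)
ln z₀ = (1.00796 − 0.85214×2.76632) / 0.14786 = -9.1254
z₀ = exp(-9.1254) = 0.0001089 m

z₀ ≈ 0.000109 m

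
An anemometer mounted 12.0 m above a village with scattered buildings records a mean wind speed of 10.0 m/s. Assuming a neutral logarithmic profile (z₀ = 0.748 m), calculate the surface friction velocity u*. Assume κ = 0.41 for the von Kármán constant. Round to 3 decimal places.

u* ≈ 1.477 m/s

Log law: V(z) = (u*/κ) · ln(z/z₀) ⇒ u* = κ · V / ln(z/z₀)
u* = 0.41 × 10.0 / ln(12.0/0.748) = 0.41 × 10.0 / 2.7753
   = 4.1000 / 2.7753 = 1.4773 m/s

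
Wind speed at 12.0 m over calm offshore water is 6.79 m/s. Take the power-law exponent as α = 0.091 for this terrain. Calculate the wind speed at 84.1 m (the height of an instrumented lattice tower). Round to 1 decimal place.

8.1 m/s

Power-law profile: V₂ = V₁ · (z₂/z₁)^α
V₂ = 6.79 × (84.1/12.0)^0.091 = 6.79 × (7.0083)^0.091
    = 6.79 × 1.1939 = 8.1063 m/s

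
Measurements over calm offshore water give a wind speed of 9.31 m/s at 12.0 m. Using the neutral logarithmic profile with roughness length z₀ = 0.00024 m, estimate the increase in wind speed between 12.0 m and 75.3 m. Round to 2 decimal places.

1.58 m/s

Log law: V₂ = V₁ · ln(z₂/z₀)/ln(z₁/z₀) = 9.31 × 12.6564/10.8198 = 10.8903 m/s
ΔV = 10.8903 − 9.31 = 1.5803 m/s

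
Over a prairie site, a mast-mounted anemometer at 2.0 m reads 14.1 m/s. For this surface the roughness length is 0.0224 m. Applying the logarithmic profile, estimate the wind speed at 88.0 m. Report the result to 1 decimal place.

26.0 m/s

Log law: V(z) ∝ ln(z/z₀), so V₂/V₁ = ln(z₂/z₀) / ln(z₁/z₀).
ln(88.0/0.0224) = 8.2760, ln(2.0/0.0224) = 4.4918
V₂ = 14.1 × 8.2760/4.4918 = 14.1 × 1.8425 = 25.9787 m/s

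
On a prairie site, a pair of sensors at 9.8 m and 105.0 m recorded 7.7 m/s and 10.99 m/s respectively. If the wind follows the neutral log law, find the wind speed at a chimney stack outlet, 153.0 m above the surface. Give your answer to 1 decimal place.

Log law: V ∝ ln(z/z₀). From the pair, with r = V₁/V₂ = 0.70064,
ln z₀ = (ln z₁ − r·ln z₂)/(1 − r) = (2.2824 − 0.70064×4.6540)/0.29936 = -3.2681 → z₀ = 0.03808 m
V₃ = V₁ · ln(z₃/z₀)/ln(z₁/z₀) = 7.7 × 8.2986/5.5505 = 11.5123 m/s

11.5 m/s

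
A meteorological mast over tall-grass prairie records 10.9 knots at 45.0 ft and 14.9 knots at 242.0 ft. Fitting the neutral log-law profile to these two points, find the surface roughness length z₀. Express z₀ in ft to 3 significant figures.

z₀ ≈ 0.460 ft

Log law: V(z) ∝ ln(z/z₀). With r = V₁/V₂ = 10.9/14.9 = 0.73154,
r · ln(z₂/z₀) = ln(z₁/z₀) ⇒ ln z₀ = (ln z₁ − r·ln z₂)/(1 − r)
ln z₀ = (3.80666 − 0.73154×5.48894) / 0.26846 = -0.7775
z₀ = exp(-0.7775) = 0.4595 ft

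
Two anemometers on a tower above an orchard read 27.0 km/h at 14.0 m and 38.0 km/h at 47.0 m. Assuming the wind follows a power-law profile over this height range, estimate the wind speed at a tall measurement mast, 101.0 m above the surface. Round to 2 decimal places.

First find α: α = ln(V₂/V₁)/ln(z₂/z₁) = ln(38.0/27.0)/ln(47.0/14.0) = 0.34175/1.21109 = 0.2822
Extrapolate from 47.0 m to 101.0 m: V₃ = 38.0 × (101.0/47.0)^0.2822 = 38.0 × 1.2409 = 47.1554 km/h

47.16 km/h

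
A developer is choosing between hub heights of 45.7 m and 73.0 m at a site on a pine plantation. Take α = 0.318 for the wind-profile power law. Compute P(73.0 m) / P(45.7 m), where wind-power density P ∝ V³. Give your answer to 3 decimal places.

1.563

Speed ratio: V_B/V_A = (z_B/z_A)^α = (73.0/45.7)^0.318 = (1.5974)^0.318 = 1.16060
Power-density ratio: P_B/P_A = (V_B/V_A)³ = (1.16060)³ = 1.56333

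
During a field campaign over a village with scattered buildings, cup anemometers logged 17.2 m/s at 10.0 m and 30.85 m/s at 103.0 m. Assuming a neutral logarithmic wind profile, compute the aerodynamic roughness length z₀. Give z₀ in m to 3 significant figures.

Log law: V(z) ∝ ln(z/z₀). With r = V₁/V₂ = 17.2/30.85 = 0.55754,
r · ln(z₂/z₀) = ln(z₁/z₀) ⇒ ln z₀ = (ln z₁ − r·ln z₂)/(1 − r)
ln z₀ = (2.30259 − 0.55754×4.63473) / 0.44246 = -0.6361
z₀ = exp(-0.6361) = 0.5294 m

z₀ ≈ 0.529 m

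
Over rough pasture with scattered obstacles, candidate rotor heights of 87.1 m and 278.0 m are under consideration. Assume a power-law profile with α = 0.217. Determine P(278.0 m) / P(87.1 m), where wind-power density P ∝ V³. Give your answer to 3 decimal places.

2.129

Speed ratio: V_B/V_A = (z_B/z_A)^α = (278.0/87.1)^0.217 = (3.1917)^0.217 = 1.28639
Power-density ratio: P_B/P_A = (V_B/V_A)³ = (1.28639)³ = 2.12873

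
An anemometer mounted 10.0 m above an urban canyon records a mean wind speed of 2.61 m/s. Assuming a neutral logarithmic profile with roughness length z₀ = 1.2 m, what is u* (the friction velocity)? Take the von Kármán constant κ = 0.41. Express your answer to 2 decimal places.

Log law: V(z) = (u*/κ) · ln(z/z₀) ⇒ u* = κ · V / ln(z/z₀)
u* = 0.41 × 2.61 / ln(10.0/1.2) = 0.41 × 2.61 / 2.1203
   = 1.0701 / 2.1203 = 0.5047 m/s

u* ≈ 0.50 m/s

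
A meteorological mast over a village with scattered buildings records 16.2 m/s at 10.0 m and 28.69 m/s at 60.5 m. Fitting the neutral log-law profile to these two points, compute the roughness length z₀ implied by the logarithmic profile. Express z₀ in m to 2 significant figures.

Log law: V(z) ∝ ln(z/z₀). With r = V₁/V₂ = 16.2/28.69 = 0.56466,
r · ln(z₂/z₀) = ln(z₁/z₀) ⇒ ln z₀ = (ln z₁ − r·ln z₂)/(1 − r)
ln z₀ = (2.30259 − 0.56466×4.10264) / 0.43534 = -0.0322
z₀ = exp(-0.0322) = 0.9684 m

z₀ ≈ 0.97 m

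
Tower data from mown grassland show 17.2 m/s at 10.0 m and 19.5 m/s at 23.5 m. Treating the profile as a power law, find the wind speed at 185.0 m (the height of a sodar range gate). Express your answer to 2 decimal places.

First find α: α = ln(V₂/V₁)/ln(z₂/z₁) = ln(19.5/17.2)/ln(23.5/10.0) = 0.12551/0.85442 = 0.1469
Extrapolate from 23.5 m to 185.0 m: V₃ = 19.5 × (185.0/23.5)^0.1469 = 19.5 × 1.3540 = 26.4036 m/s

26.40 m/s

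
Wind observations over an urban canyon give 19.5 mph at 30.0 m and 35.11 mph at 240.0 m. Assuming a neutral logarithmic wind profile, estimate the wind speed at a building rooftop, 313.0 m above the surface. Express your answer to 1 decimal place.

37.1 mph

Log law: V ∝ ln(z/z₀). From the pair, with r = V₁/V₂ = 0.55540,
ln z₀ = (ln z₁ − r·ln z₂)/(1 − r) = (3.4012 − 0.55540×5.4806)/0.44460 = 0.8036 → z₀ = 2.233 m
V₃ = V₁ · ln(z₃/z₀)/ln(z₁/z₀) = 19.5 × 4.9426/2.5976 = 37.1035 mph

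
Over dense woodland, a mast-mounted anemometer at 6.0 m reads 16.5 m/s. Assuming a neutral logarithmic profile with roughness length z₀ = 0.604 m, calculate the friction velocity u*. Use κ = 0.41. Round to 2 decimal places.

u* ≈ 2.95 m/s

Log law: V(z) = (u*/κ) · ln(z/z₀) ⇒ u* = κ · V / ln(z/z₀)
u* = 0.41 × 16.5 / ln(6.0/0.604) = 0.41 × 16.5 / 2.2959
   = 6.7650 / 2.2959 = 2.9465 m/s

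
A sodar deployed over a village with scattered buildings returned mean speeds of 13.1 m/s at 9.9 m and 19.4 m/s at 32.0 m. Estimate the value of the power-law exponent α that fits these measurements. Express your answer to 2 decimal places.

α ≈ 0.33

Power law: V₂/V₁ = (z₂/z₁)^α ⇒ α = ln(V₂/V₁) / ln(z₂/z₁)
α = ln(19.4/13.1) / ln(32.0/9.9) = ln(1.4809) / ln(3.2323)
  = 0.39266 / 1.17320 = 0.33469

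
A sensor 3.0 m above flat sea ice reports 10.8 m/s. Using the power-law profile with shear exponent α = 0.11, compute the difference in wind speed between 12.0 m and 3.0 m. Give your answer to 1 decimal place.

Power law: V₂ = V₁ · (z₂/z₁)^α = 10.8 × (4.0000)^0.11 = 12.5791 m/s
ΔV = 12.5791 − 10.8 = 1.7791 m/s

1.8 m/s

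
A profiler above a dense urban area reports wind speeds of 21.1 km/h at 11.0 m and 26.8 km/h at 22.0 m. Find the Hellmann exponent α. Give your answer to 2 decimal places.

α ≈ 0.34

Power law: V₂/V₁ = (z₂/z₁)^α ⇒ α = ln(V₂/V₁) / ln(z₂/z₁)
α = ln(26.8/21.1) / ln(22.0/11.0) = ln(1.2701) / ln(2.0000)
  = 0.23913 / 0.69315 = 0.34499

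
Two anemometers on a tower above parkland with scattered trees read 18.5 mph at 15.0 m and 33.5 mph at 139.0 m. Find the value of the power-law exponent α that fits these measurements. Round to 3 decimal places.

Power law: V₂/V₁ = (z₂/z₁)^α ⇒ α = ln(V₂/V₁) / ln(z₂/z₁)
α = ln(33.5/18.5) / ln(139.0/15.0) = ln(1.8108) / ln(9.2667)
  = 0.59377 / 2.22642 = 0.26669

α ≈ 0.267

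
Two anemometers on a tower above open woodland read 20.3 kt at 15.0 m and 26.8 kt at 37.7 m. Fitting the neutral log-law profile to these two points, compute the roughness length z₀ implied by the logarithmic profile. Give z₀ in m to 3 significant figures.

Log law: V(z) ∝ ln(z/z₀). With r = V₁/V₂ = 20.3/26.8 = 0.75746,
r · ln(z₂/z₀) = ln(z₁/z₀) ⇒ ln z₀ = (ln z₁ − r·ln z₂)/(1 − r)
ln z₀ = (2.70805 − 0.75746×3.62966) / 0.24254 = -0.1702
z₀ = exp(-0.1702) = 0.8435 m

z₀ ≈ 0.843 m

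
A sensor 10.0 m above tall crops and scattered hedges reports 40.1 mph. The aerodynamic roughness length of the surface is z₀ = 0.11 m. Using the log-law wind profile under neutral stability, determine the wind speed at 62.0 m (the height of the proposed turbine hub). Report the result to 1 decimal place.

56.3 mph

Log law: V(z) ∝ ln(z/z₀), so V₂/V₁ = ln(z₂/z₀) / ln(z₁/z₀).
ln(62.0/0.11) = 6.3344, ln(10.0/0.11) = 4.5099
V₂ = 40.1 × 6.3344/4.5099 = 40.1 × 1.4046 = 56.3232 mph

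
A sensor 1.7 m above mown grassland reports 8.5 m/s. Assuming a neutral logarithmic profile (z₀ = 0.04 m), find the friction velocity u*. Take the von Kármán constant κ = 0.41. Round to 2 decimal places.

Log law: V(z) = (u*/κ) · ln(z/z₀) ⇒ u* = κ · V / ln(z/z₀)
u* = 0.41 × 8.5 / ln(1.7/0.04) = 0.41 × 8.5 / 3.7495
   = 3.4850 / 3.7495 = 0.9295 m/s

u* ≈ 0.93 m/s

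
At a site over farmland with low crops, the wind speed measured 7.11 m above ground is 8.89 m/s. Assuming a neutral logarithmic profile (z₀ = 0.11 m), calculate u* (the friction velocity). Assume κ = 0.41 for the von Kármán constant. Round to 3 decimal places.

u* ≈ 0.874 m/s

Log law: V(z) = (u*/κ) · ln(z/z₀) ⇒ u* = κ · V / ln(z/z₀)
u* = 0.41 × 8.89 / ln(7.11/0.11) = 0.41 × 8.89 / 4.1688
   = 3.6449 / 4.1688 = 0.8743 m/s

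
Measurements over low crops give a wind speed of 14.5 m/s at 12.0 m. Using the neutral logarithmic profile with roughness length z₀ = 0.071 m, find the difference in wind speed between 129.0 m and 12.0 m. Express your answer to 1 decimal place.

6.7 m/s

Log law: V₂ = V₁ · ln(z₂/z₀)/ln(z₁/z₀) = 14.5 × 7.5049/5.1300 = 21.2127 m/s
ΔV = 21.2127 − 14.5 = 6.7127 m/s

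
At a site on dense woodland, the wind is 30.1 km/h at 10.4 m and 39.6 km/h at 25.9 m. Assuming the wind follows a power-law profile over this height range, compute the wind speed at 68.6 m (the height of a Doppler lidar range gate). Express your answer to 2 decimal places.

53.07 km/h

First find α: α = ln(V₂/V₁)/ln(z₂/z₁) = ln(39.6/30.1)/ln(25.9/10.4) = 0.27430/0.91244 = 0.3006
Extrapolate from 25.9 m to 68.6 m: V₃ = 39.6 × (68.6/25.9)^0.3006 = 39.6 × 1.3402 = 53.0723 km/h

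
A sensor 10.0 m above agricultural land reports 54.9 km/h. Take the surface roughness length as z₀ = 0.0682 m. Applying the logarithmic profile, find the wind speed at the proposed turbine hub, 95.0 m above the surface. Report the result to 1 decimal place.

79.7 km/h

Log law: V(z) ∝ ln(z/z₀), so V₂/V₁ = ln(z₂/z₀) / ln(z₁/z₀).
ln(95.0/0.0682) = 7.2392, ln(10.0/0.0682) = 4.9879
V₂ = 54.9 × 7.2392/4.9879 = 54.9 × 1.4514 = 79.6792 km/h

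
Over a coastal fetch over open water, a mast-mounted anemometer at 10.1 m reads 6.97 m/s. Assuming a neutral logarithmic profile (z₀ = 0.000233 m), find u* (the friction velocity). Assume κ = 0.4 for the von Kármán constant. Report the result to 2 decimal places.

u* ≈ 0.26 m/s

Log law: V(z) = (u*/κ) · ln(z/z₀) ⇒ u* = κ · V / ln(z/z₀)
u* = 0.4 × 6.97 / ln(10.1/0.000233) = 0.4 × 6.97 / 10.6770
   = 2.7880 / 10.6770 = 0.2611 m/s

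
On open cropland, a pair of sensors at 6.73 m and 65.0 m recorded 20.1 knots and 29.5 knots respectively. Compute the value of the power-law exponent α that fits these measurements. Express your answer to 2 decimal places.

α ≈ 0.17

Power law: V₂/V₁ = (z₂/z₁)^α ⇒ α = ln(V₂/V₁) / ln(z₂/z₁)
α = ln(29.5/20.1) / ln(65.0/6.73) = ln(1.4677) / ln(9.6582)
  = 0.38367 / 2.26781 = 0.16918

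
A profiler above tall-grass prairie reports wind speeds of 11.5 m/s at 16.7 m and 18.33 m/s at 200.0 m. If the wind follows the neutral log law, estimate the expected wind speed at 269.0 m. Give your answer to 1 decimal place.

Log law: V ∝ ln(z/z₀). From the pair, with r = V₁/V₂ = 0.62739,
ln z₀ = (ln z₁ − r·ln z₂)/(1 − r) = (2.8154 − 0.62739×5.2983)/0.37261 = -1.3652 → z₀ = 0.2553 m
V₃ = V₁ · ln(z₃/z₀)/ln(z₁/z₀) = 11.5 × 6.9599/4.1806 = 19.1453 m/s

19.1 m/s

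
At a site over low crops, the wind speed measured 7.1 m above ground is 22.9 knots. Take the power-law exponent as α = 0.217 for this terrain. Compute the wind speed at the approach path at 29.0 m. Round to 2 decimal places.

31.08 knots

Power-law profile: V₂ = V₁ · (z₂/z₁)^α
V₂ = 22.9 × (29.0/7.1)^0.217 = 22.9 × (4.0845)^0.217
    = 22.9 × 1.3571 = 31.0780 knots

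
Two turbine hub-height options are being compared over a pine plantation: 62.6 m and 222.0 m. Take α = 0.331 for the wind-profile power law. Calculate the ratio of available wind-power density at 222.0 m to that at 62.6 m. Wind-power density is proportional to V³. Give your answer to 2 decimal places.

Speed ratio: V_B/V_A = (z_B/z_A)^α = (222.0/62.6)^0.331 = (3.5463)^0.331 = 1.52047
Power-density ratio: P_B/P_A = (V_B/V_A)³ = (1.52047)³ = 3.51504

3.52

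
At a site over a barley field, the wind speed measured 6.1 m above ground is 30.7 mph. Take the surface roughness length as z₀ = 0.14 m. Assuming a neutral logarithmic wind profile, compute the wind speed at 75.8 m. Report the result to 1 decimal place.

51.2 mph

Log law: V(z) ∝ ln(z/z₀), so V₂/V₁ = ln(z₂/z₀) / ln(z₁/z₀).
ln(75.8/0.14) = 6.2942, ln(6.1/0.14) = 3.7744
V₂ = 30.7 × 6.2942/3.7744 = 30.7 × 1.6676 = 51.1955 mph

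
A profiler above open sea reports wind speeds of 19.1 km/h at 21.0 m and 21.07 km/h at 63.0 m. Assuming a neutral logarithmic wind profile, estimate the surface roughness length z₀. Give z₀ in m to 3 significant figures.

Log law: V(z) ∝ ln(z/z₀). With r = V₁/V₂ = 19.1/21.07 = 0.90650,
r · ln(z₂/z₀) = ln(z₁/z₀) ⇒ ln z₀ = (ln z₁ − r·ln z₂)/(1 − r)
ln z₀ = (3.04452 − 0.90650×4.14313) / 0.09350 = -7.6070
z₀ = exp(-7.6070) = 0.0004970 m

z₀ ≈ 0.000497 m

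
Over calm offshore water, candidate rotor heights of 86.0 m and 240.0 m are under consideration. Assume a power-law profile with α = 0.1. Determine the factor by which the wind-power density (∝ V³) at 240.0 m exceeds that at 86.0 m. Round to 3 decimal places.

1.361

Speed ratio: V_B/V_A = (z_B/z_A)^α = (240.0/86.0)^0.1 = (2.7907)^0.1 = 1.10808
Power-density ratio: P_B/P_A = (V_B/V_A)³ = (1.10808)³ = 1.36055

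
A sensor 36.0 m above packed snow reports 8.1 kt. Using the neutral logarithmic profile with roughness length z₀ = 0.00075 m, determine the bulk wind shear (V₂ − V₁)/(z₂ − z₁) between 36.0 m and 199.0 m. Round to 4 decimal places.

0.0079 kt/m

Log law: V₂ = V₁ · ln(z₂/z₀)/ln(z₁/z₀) = 8.1 × 12.4887/10.7790 = 9.3848 kt
ΔV/Δz = (9.3848 − 8.1)/(199.0 − 36.0) = 1.2848/163.0000 = 0.00788 kt/m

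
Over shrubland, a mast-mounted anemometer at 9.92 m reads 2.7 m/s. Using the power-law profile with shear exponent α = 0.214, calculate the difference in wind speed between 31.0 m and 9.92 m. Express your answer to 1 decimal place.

0.7 m/s

Power law: V₂ = V₁ · (z₂/z₁)^α = 2.7 × (3.1250)^0.214 = 3.4456 m/s
ΔV = 3.4456 − 2.7 = 0.7456 m/s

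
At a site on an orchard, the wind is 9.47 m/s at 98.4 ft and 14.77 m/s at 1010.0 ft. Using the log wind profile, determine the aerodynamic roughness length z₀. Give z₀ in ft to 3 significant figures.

Log law: V(z) ∝ ln(z/z₀). With r = V₁/V₂ = 9.47/14.77 = 0.64116,
r · ln(z₂/z₀) = ln(z₁/z₀) ⇒ ln z₀ = (ln z₁ − r·ln z₂)/(1 − r)
ln z₀ = (4.58904 − 0.64116×6.91771) / 0.35884 = 0.4282
z₀ = exp(0.4282) = 1.534 ft

z₀ ≈ 1.53 ft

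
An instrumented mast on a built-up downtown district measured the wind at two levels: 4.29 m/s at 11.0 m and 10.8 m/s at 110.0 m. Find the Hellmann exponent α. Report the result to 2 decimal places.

Power law: V₂/V₁ = (z₂/z₁)^α ⇒ α = ln(V₂/V₁) / ln(z₂/z₁)
α = ln(10.8/4.29) / ln(110.0/11.0) = ln(2.5175) / ln(10.0000)
  = 0.92326 / 2.30259 = 0.40097

α ≈ 0.40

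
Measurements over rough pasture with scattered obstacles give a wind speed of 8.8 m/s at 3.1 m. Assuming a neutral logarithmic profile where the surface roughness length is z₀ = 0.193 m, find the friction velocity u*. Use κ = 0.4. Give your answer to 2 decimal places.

u* ≈ 1.27 m/s

Log law: V(z) = (u*/κ) · ln(z/z₀) ⇒ u* = κ · V / ln(z/z₀)
u* = 0.4 × 8.8 / ln(3.1/0.193) = 0.4 × 8.8 / 2.7765
   = 3.5200 / 2.7765 = 1.2678 m/s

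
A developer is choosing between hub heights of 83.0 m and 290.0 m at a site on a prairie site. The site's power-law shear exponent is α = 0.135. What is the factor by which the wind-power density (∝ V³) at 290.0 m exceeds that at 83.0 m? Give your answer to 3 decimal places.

1.660

Speed ratio: V_B/V_A = (z_B/z_A)^α = (290.0/83.0)^0.135 = (3.4940)^0.135 = 1.18399
Power-density ratio: P_B/P_A = (V_B/V_A)³ = (1.18399)³ = 1.65976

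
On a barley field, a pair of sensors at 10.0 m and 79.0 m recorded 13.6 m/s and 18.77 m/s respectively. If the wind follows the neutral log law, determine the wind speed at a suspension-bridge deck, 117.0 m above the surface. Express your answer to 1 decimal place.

Log law: V ∝ ln(z/z₀). From the pair, with r = V₁/V₂ = 0.72456,
ln z₀ = (ln z₁ − r·ln z₂)/(1 − r) = (2.3026 − 0.72456×4.3694)/0.27544 = -3.1344 → z₀ = 0.04352 m
V₃ = V₁ · ln(z₃/z₀)/ln(z₁/z₀) = 13.6 × 7.8966/5.4370 = 19.7524 m/s

19.8 m/s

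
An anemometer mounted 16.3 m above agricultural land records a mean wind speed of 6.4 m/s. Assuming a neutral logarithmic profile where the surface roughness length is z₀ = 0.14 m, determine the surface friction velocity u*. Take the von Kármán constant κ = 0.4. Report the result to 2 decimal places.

u* ≈ 0.54 m/s

Log law: V(z) = (u*/κ) · ln(z/z₀) ⇒ u* = κ · V / ln(z/z₀)
u* = 0.4 × 6.4 / ln(16.3/0.14) = 0.4 × 6.4 / 4.7573
   = 2.5600 / 4.7573 = 0.5381 m/s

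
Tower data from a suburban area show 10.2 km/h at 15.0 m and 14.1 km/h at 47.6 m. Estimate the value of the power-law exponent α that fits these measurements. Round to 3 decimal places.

α ≈ 0.280

Power law: V₂/V₁ = (z₂/z₁)^α ⇒ α = ln(V₂/V₁) / ln(z₂/z₁)
α = ln(14.1/10.2) / ln(47.6/15.0) = ln(1.3824) / ln(3.1733)
  = 0.32379 / 1.15478 = 0.28039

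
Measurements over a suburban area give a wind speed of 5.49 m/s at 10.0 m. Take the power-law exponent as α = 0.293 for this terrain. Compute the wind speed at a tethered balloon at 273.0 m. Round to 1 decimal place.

14.5 m/s

Power-law profile: V₂ = V₁ · (z₂/z₁)^α
V₂ = 5.49 × (273.0/10.0)^0.293 = 5.49 × (27.3000)^0.293
    = 5.49 × 2.6351 = 14.4667 m/s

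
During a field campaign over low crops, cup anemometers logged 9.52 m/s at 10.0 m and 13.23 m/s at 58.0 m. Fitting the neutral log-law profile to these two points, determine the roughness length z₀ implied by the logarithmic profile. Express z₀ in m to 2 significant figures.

z₀ ≈ 0.11 m

Log law: V(z) ∝ ln(z/z₀). With r = V₁/V₂ = 9.52/13.23 = 0.71958,
r · ln(z₂/z₀) = ln(z₁/z₀) ⇒ ln z₀ = (ln z₁ − r·ln z₂)/(1 − r)
ln z₀ = (2.30259 − 0.71958×4.06044) / 0.28042 = -2.2081
z₀ = exp(-2.2081) = 0.1099 m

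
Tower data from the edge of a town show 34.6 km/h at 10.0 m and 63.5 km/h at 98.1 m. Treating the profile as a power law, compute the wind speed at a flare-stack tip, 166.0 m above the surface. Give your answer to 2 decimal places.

First find α: α = ln(V₂/V₁)/ln(z₂/z₁) = ln(63.5/34.6)/ln(98.1/10.0) = 0.60719/2.28340 = 0.2659
Extrapolate from 98.1 m to 166.0 m: V₃ = 63.5 × (166.0/98.1)^0.2659 = 63.5 × 1.1501 = 73.0329 km/h

73.03 km/h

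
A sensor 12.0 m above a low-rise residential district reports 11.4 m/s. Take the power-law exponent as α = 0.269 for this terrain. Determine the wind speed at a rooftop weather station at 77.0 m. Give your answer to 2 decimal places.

18.80 m/s

Power-law profile: V₂ = V₁ · (z₂/z₁)^α
V₂ = 11.4 × (77.0/12.0)^0.269 = 11.4 × (6.4167)^0.269
    = 11.4 × 1.6488 = 18.7962 m/s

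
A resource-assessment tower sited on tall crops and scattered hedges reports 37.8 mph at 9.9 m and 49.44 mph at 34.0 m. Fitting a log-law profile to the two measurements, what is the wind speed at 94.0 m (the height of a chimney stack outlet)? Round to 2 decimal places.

Log law: V ∝ ln(z/z₀). From the pair, with r = V₁/V₂ = 0.76456,
ln z₀ = (ln z₁ − r·ln z₂)/(1 − r) = (2.2925 − 0.76456×3.5264)/0.23544 = -1.7142 → z₀ = 0.1801 m
V₃ = V₁ · ln(z₃/z₀)/ln(z₁/z₀) = 37.8 × 6.2575/4.0068 = 59.0338 mph

59.03 mph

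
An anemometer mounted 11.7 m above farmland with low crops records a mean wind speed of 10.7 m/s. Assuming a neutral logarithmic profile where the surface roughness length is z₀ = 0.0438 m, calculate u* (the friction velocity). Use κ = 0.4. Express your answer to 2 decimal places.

Log law: V(z) = (u*/κ) · ln(z/z₀) ⇒ u* = κ · V / ln(z/z₀)
u* = 0.4 × 10.7 / ln(11.7/0.0438) = 0.4 × 10.7 / 5.5877
   = 4.2800 / 5.5877 = 0.7660 m/s

u* ≈ 0.77 m/s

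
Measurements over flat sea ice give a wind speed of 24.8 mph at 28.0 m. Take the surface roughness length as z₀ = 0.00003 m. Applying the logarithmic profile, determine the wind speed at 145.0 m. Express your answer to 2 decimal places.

Log law: V(z) ∝ ln(z/z₀), so V₂/V₁ = ln(z₂/z₀) / ln(z₁/z₀).
ln(145.0/0.00003) = 15.3910, ln(28.0/0.00003) = 13.7465
V₂ = 24.8 × 15.3910/13.7465 = 24.8 × 1.1196 = 27.7669 mph

27.77 mph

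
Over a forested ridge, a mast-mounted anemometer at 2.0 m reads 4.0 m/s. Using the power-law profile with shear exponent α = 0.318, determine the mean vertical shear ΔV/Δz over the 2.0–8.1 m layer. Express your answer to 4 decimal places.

0.3673 m/s/m

Power law: V₂ = V₁ · (z₂/z₁)^α = 4.0 × (4.0500)^0.318 = 6.2407 m/s
ΔV/Δz = (6.2407 − 4.0)/(8.1 − 2.0) = 2.2407/6.1000 = 0.36732 m/s/m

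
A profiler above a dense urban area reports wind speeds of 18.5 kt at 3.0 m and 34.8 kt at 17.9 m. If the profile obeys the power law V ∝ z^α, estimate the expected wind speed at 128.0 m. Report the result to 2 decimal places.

First find α: α = ln(V₂/V₁)/ln(z₂/z₁) = ln(34.8/18.5)/ln(17.9/3.0) = 0.63185/1.78619 = 0.3537
Extrapolate from 17.9 m to 128.0 m: V₃ = 34.8 × (128.0/17.9)^0.3537 = 34.8 × 2.0055 = 69.7910 kt

69.79 kt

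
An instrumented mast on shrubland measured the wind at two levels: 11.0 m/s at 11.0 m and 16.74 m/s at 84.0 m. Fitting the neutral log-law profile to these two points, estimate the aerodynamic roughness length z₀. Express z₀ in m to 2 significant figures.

Log law: V(z) ∝ ln(z/z₀). With r = V₁/V₂ = 11.0/16.74 = 0.65711,
r · ln(z₂/z₀) = ln(z₁/z₀) ⇒ ln z₀ = (ln z₁ − r·ln z₂)/(1 − r)
ln z₀ = (2.39790 − 0.65711×4.43082) / 0.34289 = -1.4979
z₀ = exp(-1.4979) = 0.2236 m

z₀ ≈ 0.22 m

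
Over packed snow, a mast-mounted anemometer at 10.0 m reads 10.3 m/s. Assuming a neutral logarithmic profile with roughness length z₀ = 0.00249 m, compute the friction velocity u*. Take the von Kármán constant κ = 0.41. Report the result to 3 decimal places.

u* ≈ 0.509 m/s

Log law: V(z) = (u*/κ) · ln(z/z₀) ⇒ u* = κ · V / ln(z/z₀)
u* = 0.41 × 10.3 / ln(10.0/0.00249) = 0.41 × 10.3 / 8.2981
   = 4.2230 / 8.2981 = 0.5089 m/s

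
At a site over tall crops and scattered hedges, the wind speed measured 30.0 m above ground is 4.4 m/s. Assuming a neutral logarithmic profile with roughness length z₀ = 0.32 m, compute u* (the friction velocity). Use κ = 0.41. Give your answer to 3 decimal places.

u* ≈ 0.397 m/s

Log law: V(z) = (u*/κ) · ln(z/z₀) ⇒ u* = κ · V / ln(z/z₀)
u* = 0.41 × 4.4 / ln(30.0/0.32) = 0.41 × 4.4 / 4.5406
   = 1.8040 / 4.5406 = 0.3973 m/s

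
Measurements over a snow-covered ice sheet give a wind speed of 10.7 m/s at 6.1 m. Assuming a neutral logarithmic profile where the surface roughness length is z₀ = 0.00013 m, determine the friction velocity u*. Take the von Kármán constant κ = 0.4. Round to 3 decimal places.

u* ≈ 0.398 m/s

Log law: V(z) = (u*/κ) · ln(z/z₀) ⇒ u* = κ · V / ln(z/z₀)
u* = 0.4 × 10.7 / ln(6.1/0.00013) = 0.4 × 10.7 / 10.7563
   = 4.2800 / 10.7563 = 0.3979 m/s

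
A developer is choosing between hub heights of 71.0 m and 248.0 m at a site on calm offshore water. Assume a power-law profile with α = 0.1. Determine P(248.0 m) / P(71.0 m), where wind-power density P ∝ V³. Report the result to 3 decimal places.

Speed ratio: V_B/V_A = (z_B/z_A)^α = (248.0/71.0)^0.1 = (3.4930)^0.1 = 1.13323
Power-density ratio: P_B/P_A = (V_B/V_A)³ = (1.13323)³ = 1.45532

1.455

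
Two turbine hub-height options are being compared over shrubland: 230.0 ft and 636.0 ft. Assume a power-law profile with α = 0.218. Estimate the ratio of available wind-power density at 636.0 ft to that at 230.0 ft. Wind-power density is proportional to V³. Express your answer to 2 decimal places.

Speed ratio: V_B/V_A = (z_B/z_A)^α = (636.0/230.0)^0.218 = (2.7652)^0.218 = 1.24824
Power-density ratio: P_B/P_A = (V_B/V_A)³ = (1.24824)³ = 1.94487

1.94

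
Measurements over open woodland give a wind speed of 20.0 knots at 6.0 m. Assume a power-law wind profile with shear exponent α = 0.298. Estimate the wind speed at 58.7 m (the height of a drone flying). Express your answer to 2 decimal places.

39.46 knots

Power-law profile: V₂ = V₁ · (z₂/z₁)^α
V₂ = 20.0 × (58.7/6.0)^0.298 = 20.0 × (9.7833)^0.298
    = 20.0 × 1.9732 = 39.4635 knots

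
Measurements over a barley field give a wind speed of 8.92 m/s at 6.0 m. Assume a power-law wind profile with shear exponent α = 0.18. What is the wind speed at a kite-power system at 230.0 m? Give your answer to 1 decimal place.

Power-law profile: V₂ = V₁ · (z₂/z₁)^α
V₂ = 8.92 × (230.0/6.0)^0.18 = 8.92 × (38.3333)^0.18
    = 8.92 × 1.9277 = 17.1953 m/s

17.2 m/s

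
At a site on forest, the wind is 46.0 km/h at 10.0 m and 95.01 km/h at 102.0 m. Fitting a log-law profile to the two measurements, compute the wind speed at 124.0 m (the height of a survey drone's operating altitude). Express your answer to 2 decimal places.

99.13 km/h

Log law: V ∝ ln(z/z₀). From the pair, with r = V₁/V₂ = 0.48416,
ln z₀ = (ln z₁ − r·ln z₂)/(1 − r) = (2.3026 − 0.48416×4.6250)/0.51584 = 0.1228 → z₀ = 1.131 m
V₃ = V₁ · ln(z₃/z₀)/ln(z₁/z₀) = 46.0 × 4.6975/2.1798 = 99.1317 km/h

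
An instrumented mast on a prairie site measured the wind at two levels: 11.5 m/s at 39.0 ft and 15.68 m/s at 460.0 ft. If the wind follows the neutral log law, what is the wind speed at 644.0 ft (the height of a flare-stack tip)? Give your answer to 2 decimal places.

16.25 m/s

Log law: V ∝ ln(z/z₀). From the pair, with r = V₁/V₂ = 0.73342,
ln z₀ = (ln z₁ − r·ln z₂)/(1 − r) = (3.6636 − 0.73342×6.1312)/0.26658 = -3.1255 → z₀ = 0.04392 ft
V₃ = V₁ · ln(z₃/z₀)/ln(z₁/z₀) = 11.5 × 9.5932/6.7890 = 16.2500 m/s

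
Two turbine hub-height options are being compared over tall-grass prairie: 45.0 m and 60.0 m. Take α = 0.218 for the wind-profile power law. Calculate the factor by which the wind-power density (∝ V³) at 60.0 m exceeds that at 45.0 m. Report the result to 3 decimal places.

1.207

Speed ratio: V_B/V_A = (z_B/z_A)^α = (60.0/45.0)^0.218 = (1.3333)^0.218 = 1.06472
Power-density ratio: P_B/P_A = (V_B/V_A)³ = (1.06472)³ = 1.20701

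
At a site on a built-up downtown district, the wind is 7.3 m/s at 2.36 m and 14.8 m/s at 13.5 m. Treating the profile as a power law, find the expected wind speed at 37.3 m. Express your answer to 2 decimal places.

22.34 m/s

First find α: α = ln(V₂/V₁)/ln(z₂/z₁) = ln(14.8/7.3)/ln(13.5/2.36) = 0.70675/1.74403 = 0.4052
Extrapolate from 13.5 m to 37.3 m: V₃ = 14.8 × (37.3/13.5)^0.4052 = 14.8 × 1.5096 = 22.3422 m/s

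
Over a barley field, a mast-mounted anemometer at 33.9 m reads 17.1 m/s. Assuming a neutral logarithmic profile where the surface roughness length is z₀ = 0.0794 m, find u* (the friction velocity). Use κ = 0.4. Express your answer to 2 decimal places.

Log law: V(z) = (u*/κ) · ln(z/z₀) ⇒ u* = κ · V / ln(z/z₀)
u* = 0.4 × 17.1 / ln(33.9/0.0794) = 0.4 × 17.1 / 6.0567
   = 6.8400 / 6.0567 = 1.1293 m/s

u* ≈ 1.13 m/s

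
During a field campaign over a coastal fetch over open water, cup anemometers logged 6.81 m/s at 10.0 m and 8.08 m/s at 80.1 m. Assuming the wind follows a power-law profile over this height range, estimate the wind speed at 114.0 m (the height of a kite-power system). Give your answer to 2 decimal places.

First find α: α = ln(V₂/V₁)/ln(z₂/z₁) = ln(8.08/6.81)/ln(80.1/10.0) = 0.17100/2.08069 = 0.0822
Extrapolate from 80.1 m to 114.0 m: V₃ = 8.08 × (114.0/80.1)^0.0822 = 8.08 × 1.0294 = 8.3178 m/s

8.32 m/s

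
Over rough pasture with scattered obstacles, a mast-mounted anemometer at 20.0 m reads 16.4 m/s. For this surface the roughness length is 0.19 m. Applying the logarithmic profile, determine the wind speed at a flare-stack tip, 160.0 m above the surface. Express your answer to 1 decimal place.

Log law: V(z) ∝ ln(z/z₀), so V₂/V₁ = ln(z₂/z₀) / ln(z₁/z₀).
ln(160.0/0.19) = 6.7359, ln(20.0/0.19) = 4.6565
V₂ = 16.4 × 6.7359/4.6565 = 16.4 × 1.4466 = 23.7238 m/s

23.7 m/s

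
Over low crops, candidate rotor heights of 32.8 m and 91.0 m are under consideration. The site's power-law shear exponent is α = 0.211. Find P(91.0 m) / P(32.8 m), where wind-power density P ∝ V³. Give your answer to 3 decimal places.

Speed ratio: V_B/V_A = (z_B/z_A)^α = (91.0/32.8)^0.211 = (2.7744)^0.211 = 1.24025
Power-density ratio: P_B/P_A = (V_B/V_A)³ = (1.24025)³ = 1.90777

1.908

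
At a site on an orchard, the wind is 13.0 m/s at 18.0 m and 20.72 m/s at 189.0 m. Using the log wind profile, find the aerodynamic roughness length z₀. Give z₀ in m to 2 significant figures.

Log law: V(z) ∝ ln(z/z₀). With r = V₁/V₂ = 13.0/20.72 = 0.62741,
r · ln(z₂/z₀) = ln(z₁/z₀) ⇒ ln z₀ = (ln z₁ − r·ln z₂)/(1 − r)
ln z₀ = (2.89037 − 0.62741×5.24175) / 0.37259 = -1.0692
z₀ = exp(-1.0692) = 0.3433 m

z₀ ≈ 0.34 m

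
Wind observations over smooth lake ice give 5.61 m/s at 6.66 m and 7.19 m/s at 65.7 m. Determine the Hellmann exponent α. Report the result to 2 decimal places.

Power law: V₂/V₁ = (z₂/z₁)^α ⇒ α = ln(V₂/V₁) / ln(z₂/z₁)
α = ln(7.19/5.61) / ln(65.7/6.66) = ln(1.2816) / ln(9.8649)
  = 0.24814 / 2.28898 = 0.10841

α ≈ 0.11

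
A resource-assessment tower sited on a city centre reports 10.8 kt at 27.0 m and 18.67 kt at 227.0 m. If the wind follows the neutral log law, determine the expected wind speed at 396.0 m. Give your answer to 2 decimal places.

Log law: V ∝ ln(z/z₀). From the pair, with r = V₁/V₂ = 0.57847,
ln z₀ = (ln z₁ − r·ln z₂)/(1 − r) = (3.2958 − 0.57847×5.4250)/0.42153 = 0.3741 → z₀ = 1.454 m
V₃ = V₁ · ln(z₃/z₀)/ln(z₁/z₀) = 10.8 × 5.6074/2.9218 = 20.7269 kt

20.73 kt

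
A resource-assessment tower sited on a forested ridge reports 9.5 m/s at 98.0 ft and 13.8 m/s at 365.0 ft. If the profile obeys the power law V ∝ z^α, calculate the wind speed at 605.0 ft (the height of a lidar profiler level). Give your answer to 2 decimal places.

First find α: α = ln(V₂/V₁)/ln(z₂/z₁) = ln(13.8/9.5)/ln(365.0/98.0) = 0.37338/1.31493 = 0.2840
Extrapolate from 365.0 ft to 605.0 ft: V₃ = 13.8 × (605.0/365.0)^0.2840 = 13.8 × 1.1543 = 15.9293 m/s

15.93 m/s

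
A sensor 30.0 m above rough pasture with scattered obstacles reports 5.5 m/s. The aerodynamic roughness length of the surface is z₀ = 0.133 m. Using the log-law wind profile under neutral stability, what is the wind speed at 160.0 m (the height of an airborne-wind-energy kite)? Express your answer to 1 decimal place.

Log law: V(z) ∝ ln(z/z₀), so V₂/V₁ = ln(z₂/z₀) / ln(z₁/z₀).
ln(160.0/0.133) = 7.0926, ln(30.0/0.133) = 5.4186
V₂ = 5.5 × 7.0926/5.4186 = 5.5 × 1.3089 = 7.1991 m/s

7.2 m/s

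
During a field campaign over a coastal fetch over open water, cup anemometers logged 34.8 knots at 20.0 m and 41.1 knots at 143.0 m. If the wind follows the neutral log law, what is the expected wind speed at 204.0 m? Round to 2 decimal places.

Log law: V ∝ ln(z/z₀). From the pair, with r = V₁/V₂ = 0.84672,
ln z₀ = (ln z₁ − r·ln z₂)/(1 − r) = (2.9957 − 0.84672×4.9628)/0.15328 = -7.8702 → z₀ = 0.0003819 m
V₃ = V₁ · ln(z₃/z₀)/ln(z₁/z₀) = 34.8 × 13.1883/10.8660 = 42.2378 knots

42.24 knots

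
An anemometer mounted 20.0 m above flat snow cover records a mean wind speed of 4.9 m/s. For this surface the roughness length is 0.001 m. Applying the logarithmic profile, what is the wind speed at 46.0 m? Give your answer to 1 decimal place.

Log law: V(z) ∝ ln(z/z₀), so V₂/V₁ = ln(z₂/z₀) / ln(z₁/z₀).
ln(46.0/0.001) = 10.7364, ln(20.0/0.001) = 9.9035
V₂ = 4.9 × 10.7364/9.9035 = 4.9 × 1.0841 = 5.3121 m/s

5.3 m/s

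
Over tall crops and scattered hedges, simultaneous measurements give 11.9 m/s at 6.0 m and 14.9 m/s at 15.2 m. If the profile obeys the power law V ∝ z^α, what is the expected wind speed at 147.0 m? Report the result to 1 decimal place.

25.8 m/s

First find α: α = ln(V₂/V₁)/ln(z₂/z₁) = ln(14.9/11.9)/ln(15.2/6.0) = 0.22482/0.92954 = 0.2419
Extrapolate from 15.2 m to 147.0 m: V₃ = 14.9 × (147.0/15.2)^0.2419 = 14.9 × 1.7312 = 25.7952 m/s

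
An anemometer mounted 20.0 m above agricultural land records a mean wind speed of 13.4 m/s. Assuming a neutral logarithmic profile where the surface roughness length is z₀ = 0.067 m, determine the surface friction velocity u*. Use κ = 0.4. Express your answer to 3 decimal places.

u* ≈ 0.941 m/s

Log law: V(z) = (u*/κ) · ln(z/z₀) ⇒ u* = κ · V / ln(z/z₀)
u* = 0.4 × 13.4 / ln(20.0/0.067) = 0.4 × 13.4 / 5.6988
   = 5.3600 / 5.6988 = 0.9405 m/s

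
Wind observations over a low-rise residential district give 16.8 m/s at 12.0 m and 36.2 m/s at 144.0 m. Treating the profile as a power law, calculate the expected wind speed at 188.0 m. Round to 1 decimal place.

39.3 m/s

First find α: α = ln(V₂/V₁)/ln(z₂/z₁) = ln(36.2/16.8)/ln(144.0/12.0) = 0.76768/2.48491 = 0.3089
Extrapolate from 144.0 m to 188.0 m: V₃ = 36.2 × (188.0/144.0)^0.3089 = 36.2 × 1.0859 = 39.3081 m/s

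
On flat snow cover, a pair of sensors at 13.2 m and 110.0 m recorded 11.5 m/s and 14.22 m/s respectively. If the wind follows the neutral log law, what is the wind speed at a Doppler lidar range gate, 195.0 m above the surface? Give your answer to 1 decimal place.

15.0 m/s

Log law: V ∝ ln(z/z₀). From the pair, with r = V₁/V₂ = 0.80872,
ln z₀ = (ln z₁ − r·ln z₂)/(1 − r) = (2.5802 − 0.80872×4.7005)/0.19128 = -6.3841 → z₀ = 0.001688 m
V₃ = V₁ · ln(z₃/z₀)/ln(z₁/z₀) = 11.5 × 11.6571/8.9643 = 14.9545 m/s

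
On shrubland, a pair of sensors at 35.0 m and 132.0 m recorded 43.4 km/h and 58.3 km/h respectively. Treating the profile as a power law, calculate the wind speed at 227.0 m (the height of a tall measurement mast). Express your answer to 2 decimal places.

First find α: α = ln(V₂/V₁)/ln(z₂/z₁) = ln(58.3/43.4)/ln(132.0/35.0) = 0.29514/1.32745 = 0.2223
Extrapolate from 132.0 m to 227.0 m: V₃ = 58.3 × (227.0/132.0)^0.2223 = 58.3 × 1.1281 = 65.7686 km/h

65.77 km/h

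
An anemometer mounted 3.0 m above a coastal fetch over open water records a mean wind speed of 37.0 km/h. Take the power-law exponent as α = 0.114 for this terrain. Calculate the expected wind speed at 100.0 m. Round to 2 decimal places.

55.18 km/h

Power-law profile: V₂ = V₁ · (z₂/z₁)^α
V₂ = 37.0 × (100.0/3.0)^0.114 = 37.0 × (33.3333)^0.114
    = 37.0 × 1.4914 = 55.1836 km/h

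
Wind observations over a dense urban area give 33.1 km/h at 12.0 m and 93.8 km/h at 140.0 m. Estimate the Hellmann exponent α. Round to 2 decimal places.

α ≈ 0.42

Power law: V₂/V₁ = (z₂/z₁)^α ⇒ α = ln(V₂/V₁) / ln(z₂/z₁)
α = ln(93.8/33.1) / ln(140.0/12.0) = ln(2.8338) / ln(11.6667)
  = 1.04163 / 2.45674 = 0.42399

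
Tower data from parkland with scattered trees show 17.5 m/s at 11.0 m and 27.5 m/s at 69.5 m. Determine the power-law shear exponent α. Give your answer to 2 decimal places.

Power law: V₂/V₁ = (z₂/z₁)^α ⇒ α = ln(V₂/V₁) / ln(z₂/z₁)
α = ln(27.5/17.5) / ln(69.5/11.0) = ln(1.5714) / ln(6.3182)
  = 0.45199 / 1.84343 = 0.24519

α ≈ 0.25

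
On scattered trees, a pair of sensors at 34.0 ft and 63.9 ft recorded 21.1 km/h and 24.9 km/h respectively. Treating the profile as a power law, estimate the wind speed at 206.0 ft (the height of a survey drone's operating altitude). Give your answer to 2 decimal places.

First find α: α = ln(V₂/V₁)/ln(z₂/z₁) = ln(24.9/21.1)/ln(63.9/34.0) = 0.16559/0.63096 = 0.2624
Extrapolate from 63.9 ft to 206.0 ft: V₃ = 24.9 × (206.0/63.9)^0.2624 = 24.9 × 1.3596 = 33.8548 km/h

33.85 km/h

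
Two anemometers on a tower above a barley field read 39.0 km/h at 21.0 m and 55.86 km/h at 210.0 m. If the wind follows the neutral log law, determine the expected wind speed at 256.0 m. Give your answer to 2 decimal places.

Log law: V ∝ ln(z/z₀). From the pair, with r = V₁/V₂ = 0.69817,
ln z₀ = (ln z₁ − r·ln z₂)/(1 − r) = (3.0445 − 0.69817×5.3471)/0.30183 = -2.2817 → z₀ = 0.1021 m
V₃ = V₁ · ln(z₃/z₀)/ln(z₁/z₀) = 39.0 × 7.8269/5.3263 = 57.3103 km/h

57.31 km/h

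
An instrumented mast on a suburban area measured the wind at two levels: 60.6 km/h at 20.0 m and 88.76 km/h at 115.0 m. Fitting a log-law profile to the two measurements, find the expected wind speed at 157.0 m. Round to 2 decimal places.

Log law: V ∝ ln(z/z₀). From the pair, with r = V₁/V₂ = 0.68274,
ln z₀ = (ln z₁ − r·ln z₂)/(1 − r) = (2.9957 − 0.68274×4.7449)/0.31726 = -0.7685 → z₀ = 0.4637 m
V₃ = V₁ · ln(z₃/z₀)/ln(z₁/z₀) = 60.6 × 5.8248/3.7643 = 93.7718 km/h

93.77 km/h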